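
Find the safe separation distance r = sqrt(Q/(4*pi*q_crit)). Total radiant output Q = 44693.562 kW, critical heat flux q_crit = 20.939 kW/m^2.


4*pi*q_crit = 263.13
Q/(4*pi*q_crit) = 169.86
r = sqrt(169.86) = 13.033 m

13.033 m


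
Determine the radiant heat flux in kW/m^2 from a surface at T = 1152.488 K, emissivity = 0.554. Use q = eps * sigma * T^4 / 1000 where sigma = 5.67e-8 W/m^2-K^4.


T^4 = 1.7642e+12
q = 0.554 * 5.67e-8 * 1.7642e+12 / 1000 = 55.416 kW/m^2

55.416 kW/m^2


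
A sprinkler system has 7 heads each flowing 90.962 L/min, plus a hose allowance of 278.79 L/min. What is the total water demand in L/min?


Sprinkler demand = 7 * 90.962 = 636.734 L/min
Total = 636.734 + 278.79 = 915.524 L/min

915.524 L/min


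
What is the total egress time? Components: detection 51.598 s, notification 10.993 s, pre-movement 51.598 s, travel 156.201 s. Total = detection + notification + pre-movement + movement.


Total = 51.598 + 10.993 + 51.598 + 156.201 = 270.39 s

270.39 s


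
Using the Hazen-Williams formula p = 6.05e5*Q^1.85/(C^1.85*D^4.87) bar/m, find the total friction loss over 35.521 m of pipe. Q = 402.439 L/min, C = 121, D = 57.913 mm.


Q^1.85 = 65871
C^1.85 = 7131.0
D^4.87 = 3.8434e+08
p/m = 0.014540 bar/m
p_total = 0.014540 * 35.521 = 0.51649 bar

0.51649 bar


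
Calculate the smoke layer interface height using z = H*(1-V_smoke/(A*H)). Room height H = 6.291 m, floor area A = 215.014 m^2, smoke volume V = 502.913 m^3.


V/(A*H) = 0.37180
1 - 0.37180 = 0.62820
z = 6.291 * 0.62820 = 3.9520 m

3.9520 m


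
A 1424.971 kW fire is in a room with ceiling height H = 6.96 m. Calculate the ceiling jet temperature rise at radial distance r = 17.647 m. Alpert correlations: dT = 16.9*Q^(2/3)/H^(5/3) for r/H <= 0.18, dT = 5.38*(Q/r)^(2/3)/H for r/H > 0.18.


r/H = 17.647 / 6.96 = 2.5355
r/H > 0.18, so dT = 5.38*(Q/r)^(2/3)/H
Q/r = 80.749
(Q/r)^(2/3) = 18.682
dT = 5.38 * 18.682 / 6.96 = 14.441 K

14.441 K


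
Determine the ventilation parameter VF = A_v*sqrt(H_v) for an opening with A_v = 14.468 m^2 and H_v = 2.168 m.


sqrt(H_v) = 1.4724
VF = 14.468 * 1.4724 = 21.303 m^(5/2)

21.303 m^(5/2)


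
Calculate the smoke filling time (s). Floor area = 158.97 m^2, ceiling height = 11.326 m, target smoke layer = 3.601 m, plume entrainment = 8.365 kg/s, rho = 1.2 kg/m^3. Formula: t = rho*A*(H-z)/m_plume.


H - z = 7.725 m
t = 1.2 * 158.97 * 7.725 / 8.365 = 176.17 s

176.17 s


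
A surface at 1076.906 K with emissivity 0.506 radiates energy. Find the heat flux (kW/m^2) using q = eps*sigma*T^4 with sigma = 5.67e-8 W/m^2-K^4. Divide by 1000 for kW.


T^4 = 1.3450e+12
q = 0.506 * 5.67e-8 * 1.3450e+12 / 1000 = 38.587 kW/m^2

38.587 kW/m^2


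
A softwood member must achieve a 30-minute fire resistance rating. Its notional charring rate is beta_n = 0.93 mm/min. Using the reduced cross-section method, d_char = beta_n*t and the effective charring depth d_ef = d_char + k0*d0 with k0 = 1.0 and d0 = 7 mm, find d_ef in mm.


d_char = 0.93 * 30 = 27.9 mm
d_ef = 27.9 + 1.0*7 = 34.9 mm

34.9 mm


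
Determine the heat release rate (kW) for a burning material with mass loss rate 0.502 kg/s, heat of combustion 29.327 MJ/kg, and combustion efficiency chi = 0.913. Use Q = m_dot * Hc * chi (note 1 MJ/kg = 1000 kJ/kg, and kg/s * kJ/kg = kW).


Hc = 29.327 MJ/kg = 29.327 * 1000 kJ/kg = 29327 kJ/kg
Q = 0.502 kg/s * 29327 kJ/kg * 0.913 = 13441 kW

13441 kW


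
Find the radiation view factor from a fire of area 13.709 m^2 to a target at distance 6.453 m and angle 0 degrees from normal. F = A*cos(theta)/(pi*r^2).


cos(0 deg) = 1
pi*r^2 = 130.82
F = 13.709 * 1 / 130.82 = 0.10479

0.10479


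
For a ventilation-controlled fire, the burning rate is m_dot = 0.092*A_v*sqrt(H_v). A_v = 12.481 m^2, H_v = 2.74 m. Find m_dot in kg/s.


sqrt(H_v) = 1.6553
m_dot = 0.092 * 12.481 * 1.6553 = 1.9007 kg/s

1.9007 kg/s


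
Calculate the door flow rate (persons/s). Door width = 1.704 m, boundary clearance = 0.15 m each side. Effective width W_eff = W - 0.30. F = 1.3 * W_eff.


W_eff = 1.704 - 0.30 = 1.404 m
F = 1.3 * 1.404 = 1.8252 persons/s

1.8252 persons/s


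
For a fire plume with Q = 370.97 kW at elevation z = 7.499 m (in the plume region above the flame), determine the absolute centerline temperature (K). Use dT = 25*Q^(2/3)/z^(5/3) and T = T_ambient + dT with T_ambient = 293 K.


Q^(2/3) = 51.629
z^(5/3) = 28.730
dT = 25 * 51.629 / 28.730 = 44.926 K
T = 293 + 44.926 = 337.93 K

337.93 K


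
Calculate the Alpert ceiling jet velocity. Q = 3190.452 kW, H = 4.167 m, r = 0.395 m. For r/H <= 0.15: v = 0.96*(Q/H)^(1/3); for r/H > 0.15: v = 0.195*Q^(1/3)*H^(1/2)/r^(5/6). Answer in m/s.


r/H = 0.395 / 4.167 = 0.094792
r/H <= 0.15, so v = 0.96*(Q/H)^(1/3)
Q/H = 765.65
(Q/H)^(1/3) = 9.1484
v = 0.96 * 9.1484 = 8.7824 m/s

8.7824 m/s


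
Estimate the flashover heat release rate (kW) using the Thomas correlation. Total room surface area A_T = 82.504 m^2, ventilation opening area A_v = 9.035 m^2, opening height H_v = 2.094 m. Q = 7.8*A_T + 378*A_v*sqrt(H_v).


7.8*A_T = 643.53
sqrt(H_v) = 1.4471
378*A_v*sqrt(H_v) = 4942.1
Q = 643.53 + 4942.1 = 5585.6 kW

5585.6 kW


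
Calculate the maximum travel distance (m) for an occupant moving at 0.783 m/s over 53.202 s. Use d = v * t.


d = 0.783 * 53.202 = 41.657 m

41.657 m


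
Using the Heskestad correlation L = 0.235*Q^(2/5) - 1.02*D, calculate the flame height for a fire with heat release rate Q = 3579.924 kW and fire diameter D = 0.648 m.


Q^(2/5) = 26.397
0.235 * Q^(2/5) = 6.2032
1.02 * D = 0.66096
L = 5.5423 m

5.5423 m


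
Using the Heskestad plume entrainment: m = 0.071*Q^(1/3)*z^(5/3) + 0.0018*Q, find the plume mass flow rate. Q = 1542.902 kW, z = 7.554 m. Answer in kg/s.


Q^(1/3) = 11.555
z^(5/3) = 29.082
First term = 0.071 * 11.555 * 29.082 = 23.860
Second term = 0.0018 * 1542.902 = 2.7772
m = 26.637 kg/s

26.637 kg/s


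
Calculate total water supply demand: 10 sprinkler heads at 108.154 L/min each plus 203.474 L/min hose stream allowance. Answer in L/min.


Sprinkler demand = 10 * 108.154 = 1081.54 L/min
Total = 1081.54 + 203.474 = 1285.014 L/min

1285.014 L/min


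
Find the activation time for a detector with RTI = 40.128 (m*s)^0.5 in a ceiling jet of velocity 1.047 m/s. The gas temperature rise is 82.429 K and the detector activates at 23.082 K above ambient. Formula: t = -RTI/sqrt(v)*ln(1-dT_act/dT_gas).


dT_act/dT_gas = 0.28002
ln(1 - 0.28002) = -0.32854
t = -40.128 / sqrt(1.047) * -0.32854 = 12.884 s

12.884 s


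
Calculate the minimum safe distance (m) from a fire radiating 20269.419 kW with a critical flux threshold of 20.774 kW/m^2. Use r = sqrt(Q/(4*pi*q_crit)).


4*pi*q_crit = 261.05
Q/(4*pi*q_crit) = 77.645
r = sqrt(77.645) = 8.8116 m

8.8116 m


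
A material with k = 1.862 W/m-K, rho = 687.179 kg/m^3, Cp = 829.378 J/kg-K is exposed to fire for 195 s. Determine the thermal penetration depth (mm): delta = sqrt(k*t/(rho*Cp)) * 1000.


alpha = 1.862 / (687.179 * 829.378) = 3.2671e-06 m^2/s
alpha * t = 0.00063708
delta = sqrt(0.00063708) * 1000 = 25.240 mm

25.240 mm


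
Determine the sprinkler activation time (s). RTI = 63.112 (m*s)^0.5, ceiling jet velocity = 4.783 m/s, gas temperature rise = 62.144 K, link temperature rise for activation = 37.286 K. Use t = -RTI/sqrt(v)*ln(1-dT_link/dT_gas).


dT_link/dT_gas = 0.59999
ln(1 - 0.59999) = -0.91627
t = -63.112 / sqrt(4.783) * -0.91627 = 26.442 s

26.442 s


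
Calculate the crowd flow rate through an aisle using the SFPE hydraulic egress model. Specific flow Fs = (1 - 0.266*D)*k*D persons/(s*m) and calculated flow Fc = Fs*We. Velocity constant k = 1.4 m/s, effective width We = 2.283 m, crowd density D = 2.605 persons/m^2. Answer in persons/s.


1 - 0.266*D = 1 - 0.266*2.605 = 0.30707
Fs = 0.30707 * 1.4 * 2.605 = 1.1199 persons/(s*m)
Fc = 1.1199 * 2.283 = 2.5567 persons/s

2.5567 persons/s


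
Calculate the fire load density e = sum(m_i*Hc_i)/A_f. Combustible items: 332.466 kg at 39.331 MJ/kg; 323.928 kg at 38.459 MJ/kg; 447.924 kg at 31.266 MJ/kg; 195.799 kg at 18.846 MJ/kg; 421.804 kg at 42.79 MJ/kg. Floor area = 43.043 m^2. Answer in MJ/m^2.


Total energy = 332.466*39.331 + 323.928*38.459 + 447.924*31.266 + 195.799*18.846 + 421.804*42.79
= 13076.22 + 12457.95 + 14004.79 + 3690.028 + 18048.99
= 61277.98 MJ
e = 61277.98 / 43.043 = 1423.6 MJ/m^2

1423.6 MJ/m^2


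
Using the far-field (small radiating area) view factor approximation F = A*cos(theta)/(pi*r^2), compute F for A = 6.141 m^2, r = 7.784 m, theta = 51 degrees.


cos(51 deg) = 0.62932
pi*r^2 = 190.35
F = 6.141 * 0.62932 / 190.35 = 0.020303

0.020303


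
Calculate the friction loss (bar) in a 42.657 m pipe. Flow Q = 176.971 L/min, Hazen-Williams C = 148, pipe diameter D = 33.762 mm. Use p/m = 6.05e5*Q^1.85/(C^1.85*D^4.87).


Q^1.85 = 14409
C^1.85 = 10351
D^4.87 = 2.7762e+07
p/m = 0.030335 bar/m
p_total = 0.030335 * 42.657 = 1.2940 bar

1.2940 bar


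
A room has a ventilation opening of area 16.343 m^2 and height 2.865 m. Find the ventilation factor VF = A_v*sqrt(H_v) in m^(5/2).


sqrt(H_v) = 1.6926
VF = 16.343 * 1.6926 = 27.663 m^(5/2)

27.663 m^(5/2)


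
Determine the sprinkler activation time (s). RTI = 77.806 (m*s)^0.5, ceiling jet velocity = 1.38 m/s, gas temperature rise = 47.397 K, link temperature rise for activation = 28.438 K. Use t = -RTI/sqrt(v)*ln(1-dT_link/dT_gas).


dT_link/dT_gas = 0.60000
ln(1 - 0.60000) = -0.91628
t = -77.806 / sqrt(1.38) * -0.91628 = 60.688 s

60.688 s


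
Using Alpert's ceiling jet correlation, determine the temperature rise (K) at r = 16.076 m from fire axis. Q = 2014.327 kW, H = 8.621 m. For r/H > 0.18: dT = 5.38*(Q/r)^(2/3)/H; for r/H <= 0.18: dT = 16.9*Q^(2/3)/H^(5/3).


r/H = 16.076 / 8.621 = 1.8647
r/H > 0.18, so dT = 5.38*(Q/r)^(2/3)/H
Q/r = 125.30
(Q/r)^(2/3) = 25.040
dT = 5.38 * 25.040 / 8.621 = 15.626 K

15.626 K


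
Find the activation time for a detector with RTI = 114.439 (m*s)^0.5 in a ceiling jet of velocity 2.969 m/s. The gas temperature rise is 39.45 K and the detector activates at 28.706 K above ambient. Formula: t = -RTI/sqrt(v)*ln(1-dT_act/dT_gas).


dT_act/dT_gas = 0.72766
ln(1 - 0.72766) = -1.3007
t = -114.439 / sqrt(2.969) * -1.3007 = 86.386 s

86.386 s


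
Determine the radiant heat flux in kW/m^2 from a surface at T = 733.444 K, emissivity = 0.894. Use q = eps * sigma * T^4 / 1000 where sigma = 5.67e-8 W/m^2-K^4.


T^4 = 2.8938e+11
q = 0.894 * 5.67e-8 * 2.8938e+11 / 1000 = 14.669 kW/m^2

14.669 kW/m^2


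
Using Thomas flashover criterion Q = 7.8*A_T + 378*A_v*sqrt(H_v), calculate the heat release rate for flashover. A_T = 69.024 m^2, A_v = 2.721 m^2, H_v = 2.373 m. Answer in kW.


7.8*A_T = 538.39
sqrt(H_v) = 1.5405
378*A_v*sqrt(H_v) = 1584.4
Q = 538.39 + 1584.4 = 2122.8 kW

2122.8 kW


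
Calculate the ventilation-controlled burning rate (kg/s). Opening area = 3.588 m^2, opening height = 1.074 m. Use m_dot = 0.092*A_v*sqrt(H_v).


sqrt(H_v) = 1.0363
m_dot = 0.092 * 3.588 * 1.0363 = 0.34209 kg/s

0.34209 kg/s


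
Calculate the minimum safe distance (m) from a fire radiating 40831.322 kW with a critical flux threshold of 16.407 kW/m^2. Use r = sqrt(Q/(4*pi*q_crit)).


4*pi*q_crit = 206.18
Q/(4*pi*q_crit) = 198.04
r = sqrt(198.04) = 14.073 m

14.073 m


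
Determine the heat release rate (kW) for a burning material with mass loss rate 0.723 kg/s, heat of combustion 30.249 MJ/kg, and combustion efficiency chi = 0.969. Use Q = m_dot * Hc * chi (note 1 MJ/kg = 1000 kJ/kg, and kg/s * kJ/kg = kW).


Hc = 30.249 MJ/kg = 30.249 * 1000 kJ/kg = 30249 kJ/kg
Q = 0.723 kg/s * 30249 kJ/kg * 0.969 = 21192 kW

21192 kW


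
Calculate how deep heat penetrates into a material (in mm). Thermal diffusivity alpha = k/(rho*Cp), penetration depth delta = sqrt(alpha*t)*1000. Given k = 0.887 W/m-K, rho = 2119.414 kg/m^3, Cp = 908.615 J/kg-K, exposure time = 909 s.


alpha = 0.887 / (2119.414 * 908.615) = 4.6060e-07 m^2/s
alpha * t = 0.00041869
delta = sqrt(0.00041869) * 1000 = 20.462 mm

20.462 mm


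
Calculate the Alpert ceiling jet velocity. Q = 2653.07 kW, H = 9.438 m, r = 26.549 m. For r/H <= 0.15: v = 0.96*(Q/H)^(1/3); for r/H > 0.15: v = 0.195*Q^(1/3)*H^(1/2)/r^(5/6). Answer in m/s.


r/H = 26.549 / 9.438 = 2.8130
r/H > 0.15, so v = 0.195*Q^(1/3)*H^(1/2)/r^(5/6)
Q^(1/3) = 13.844
H^(1/2) = 3.0721
r^(5/6) = 15.371
v = 0.195 * 13.844 * 3.0721 / 15.371 = 0.53953 m/s

0.53953 m/s


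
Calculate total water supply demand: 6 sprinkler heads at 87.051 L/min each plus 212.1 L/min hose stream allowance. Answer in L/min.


Sprinkler demand = 6 * 87.051 = 522.306 L/min
Total = 522.306 + 212.1 = 734.406 L/min

734.406 L/min


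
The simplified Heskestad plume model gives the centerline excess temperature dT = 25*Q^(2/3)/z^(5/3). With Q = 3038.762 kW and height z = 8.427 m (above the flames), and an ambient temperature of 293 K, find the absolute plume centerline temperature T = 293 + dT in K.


Q^(2/3) = 209.80
z^(5/3) = 34.897
dT = 25 * 209.80 / 34.897 = 150.30 K
T = 293 + 150.30 = 443.30 K

443.30 K


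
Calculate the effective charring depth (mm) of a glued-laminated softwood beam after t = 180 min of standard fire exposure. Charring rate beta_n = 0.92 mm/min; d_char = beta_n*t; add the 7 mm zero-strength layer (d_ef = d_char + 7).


d_char = 0.92 * 180 = 165.6 mm
d_ef = 165.6 + 1.0*7 = 172.6 mm

172.6 mm


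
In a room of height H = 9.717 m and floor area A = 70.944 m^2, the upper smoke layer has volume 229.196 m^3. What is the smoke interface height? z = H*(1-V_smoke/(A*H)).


V/(A*H) = 0.33248
1 - 0.33248 = 0.66752
z = 9.717 * 0.66752 = 6.4863 m

6.4863 m


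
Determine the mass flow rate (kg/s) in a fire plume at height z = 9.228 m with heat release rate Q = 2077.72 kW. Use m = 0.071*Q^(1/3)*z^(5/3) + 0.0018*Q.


Q^(1/3) = 12.760
z^(5/3) = 40.599
First term = 0.071 * 12.760 * 40.599 = 36.782
Second term = 0.0018 * 2077.72 = 3.7399
m = 40.522 kg/s

40.522 kg/s


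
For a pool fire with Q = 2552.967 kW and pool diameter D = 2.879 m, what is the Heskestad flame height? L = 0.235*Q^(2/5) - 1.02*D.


Q^(2/5) = 23.058
0.235 * Q^(2/5) = 5.4186
1.02 * D = 2.9366
L = 2.4820 m

2.4820 m


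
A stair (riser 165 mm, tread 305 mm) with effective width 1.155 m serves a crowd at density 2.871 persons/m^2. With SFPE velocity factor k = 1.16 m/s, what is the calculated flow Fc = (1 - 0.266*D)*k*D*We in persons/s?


1 - 0.266*D = 1 - 0.266*2.871 = 0.23631
Fs = 0.23631 * 1.16 * 2.871 = 0.78701 persons/(s*m)
Fc = 0.78701 * 1.155 = 0.90900 persons/s

0.90900 persons/s


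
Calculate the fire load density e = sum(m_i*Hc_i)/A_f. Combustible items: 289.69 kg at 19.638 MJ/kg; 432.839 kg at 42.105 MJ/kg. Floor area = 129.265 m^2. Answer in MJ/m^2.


Total energy = 289.69*19.638 + 432.839*42.105
= 5688.932 + 18224.69
= 23913.62 MJ
e = 23913.62 / 129.265 = 185.00 MJ/m^2

185.00 MJ/m^2


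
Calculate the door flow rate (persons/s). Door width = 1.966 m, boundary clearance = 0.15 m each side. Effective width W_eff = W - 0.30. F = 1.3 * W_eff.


W_eff = 1.966 - 0.30 = 1.666 m
F = 1.3 * 1.666 = 2.1658 persons/s

2.1658 persons/s


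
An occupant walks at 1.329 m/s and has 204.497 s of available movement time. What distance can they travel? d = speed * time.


d = 1.329 * 204.497 = 271.78 m

271.78 m


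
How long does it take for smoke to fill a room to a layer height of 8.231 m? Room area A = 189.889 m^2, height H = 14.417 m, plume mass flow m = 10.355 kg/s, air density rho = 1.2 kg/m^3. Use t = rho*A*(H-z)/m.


H - z = 6.186 m
t = 1.2 * 189.889 * 6.186 / 10.355 = 136.13 s

136.13 s


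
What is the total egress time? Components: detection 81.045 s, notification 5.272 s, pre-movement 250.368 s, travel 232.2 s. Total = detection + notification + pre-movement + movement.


Total = 81.045 + 5.272 + 250.368 + 232.2 = 568.885 s

568.885 s


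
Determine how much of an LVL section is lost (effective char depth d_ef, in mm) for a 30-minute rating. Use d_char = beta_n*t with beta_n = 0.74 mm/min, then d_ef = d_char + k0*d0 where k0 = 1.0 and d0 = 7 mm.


d_char = 0.74 * 30 = 22.2 mm
d_ef = 22.2 + 1.0*7 = 29.2 mm

29.2 mm


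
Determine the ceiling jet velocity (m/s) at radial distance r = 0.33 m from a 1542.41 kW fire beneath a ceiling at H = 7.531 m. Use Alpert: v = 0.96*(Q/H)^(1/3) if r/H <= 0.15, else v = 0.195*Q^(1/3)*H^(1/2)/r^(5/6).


r/H = 0.33 / 7.531 = 0.043819
r/H <= 0.15, so v = 0.96*(Q/H)^(1/3)
Q/H = 204.81
(Q/H)^(1/3) = 5.8945
v = 0.96 * 5.8945 = 5.6587 m/s

5.6587 m/s


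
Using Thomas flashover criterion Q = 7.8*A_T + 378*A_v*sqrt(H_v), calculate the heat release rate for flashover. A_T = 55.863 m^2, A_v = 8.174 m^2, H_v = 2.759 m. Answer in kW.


7.8*A_T = 435.73
sqrt(H_v) = 1.6610
378*A_v*sqrt(H_v) = 5132.2
Q = 435.73 + 5132.2 = 5567.9 kW

5567.9 kW


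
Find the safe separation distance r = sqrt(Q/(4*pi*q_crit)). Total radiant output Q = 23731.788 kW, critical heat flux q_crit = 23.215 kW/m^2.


4*pi*q_crit = 291.73
Q/(4*pi*q_crit) = 81.349
r = sqrt(81.349) = 9.0194 m

9.0194 m


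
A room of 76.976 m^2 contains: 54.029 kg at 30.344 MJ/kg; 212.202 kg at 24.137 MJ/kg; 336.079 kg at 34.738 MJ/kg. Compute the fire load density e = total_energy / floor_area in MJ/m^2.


Total energy = 54.029*30.344 + 212.202*24.137 + 336.079*34.738
= 1639.456 + 5121.920 + 11674.71
= 18436.09 MJ
e = 18436.09 / 76.976 = 239.50 MJ/m^2

239.50 MJ/m^2


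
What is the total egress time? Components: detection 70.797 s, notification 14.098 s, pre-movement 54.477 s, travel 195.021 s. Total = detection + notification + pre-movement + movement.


Total = 70.797 + 14.098 + 54.477 + 195.021 = 334.393 s

334.393 s


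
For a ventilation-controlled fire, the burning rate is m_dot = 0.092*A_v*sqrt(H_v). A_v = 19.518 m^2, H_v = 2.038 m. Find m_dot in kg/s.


sqrt(H_v) = 1.4276
m_dot = 0.092 * 19.518 * 1.4276 = 2.5635 kg/s

2.5635 kg/s


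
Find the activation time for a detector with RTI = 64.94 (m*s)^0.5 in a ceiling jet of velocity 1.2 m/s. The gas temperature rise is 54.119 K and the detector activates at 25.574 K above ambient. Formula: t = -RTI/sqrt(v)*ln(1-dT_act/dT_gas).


dT_act/dT_gas = 0.47255
ln(1 - 0.47255) = -0.63970
t = -64.94 / sqrt(1.2) * -0.63970 = 37.923 s

37.923 s


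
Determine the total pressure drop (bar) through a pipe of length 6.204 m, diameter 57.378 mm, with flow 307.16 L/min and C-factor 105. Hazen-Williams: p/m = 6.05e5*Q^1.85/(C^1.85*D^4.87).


Q^1.85 = 39960
C^1.85 = 5485.3
D^4.87 = 3.6736e+08
p/m = 0.011997 bar/m
p_total = 0.011997 * 6.204 = 0.074432 bar

0.074432 bar


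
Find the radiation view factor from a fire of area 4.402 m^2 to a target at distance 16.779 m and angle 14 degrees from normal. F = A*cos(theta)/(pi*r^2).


cos(14 deg) = 0.97030
pi*r^2 = 884.47
F = 4.402 * 0.97030 / 884.47 = 0.0048292

0.0048292


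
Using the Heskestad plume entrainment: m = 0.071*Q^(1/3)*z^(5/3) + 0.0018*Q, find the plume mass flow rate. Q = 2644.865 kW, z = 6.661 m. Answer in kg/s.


Q^(1/3) = 13.829
z^(5/3) = 23.581
First term = 0.071 * 13.829 * 23.581 = 23.154
Second term = 0.0018 * 2644.865 = 4.7608
m = 27.915 kg/s

27.915 kg/s


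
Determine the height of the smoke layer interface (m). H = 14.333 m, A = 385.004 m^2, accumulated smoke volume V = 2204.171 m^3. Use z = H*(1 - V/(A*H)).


V/(A*H) = 0.39943
1 - 0.39943 = 0.60057
z = 14.333 * 0.60057 = 8.6079 m

8.6079 m


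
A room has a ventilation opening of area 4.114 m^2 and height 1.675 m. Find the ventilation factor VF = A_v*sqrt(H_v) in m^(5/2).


sqrt(H_v) = 1.2942
VF = 4.114 * 1.2942 = 5.3244 m^(5/2)

5.3244 m^(5/2)


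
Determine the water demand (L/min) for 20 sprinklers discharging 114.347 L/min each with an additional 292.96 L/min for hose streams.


Sprinkler demand = 20 * 114.347 = 2286.94 L/min
Total = 2286.94 + 292.96 = 2579.9 L/min

2579.9 L/min


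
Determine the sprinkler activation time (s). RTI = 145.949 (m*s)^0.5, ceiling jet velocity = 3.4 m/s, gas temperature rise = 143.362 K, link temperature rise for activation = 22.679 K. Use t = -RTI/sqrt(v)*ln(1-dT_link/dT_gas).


dT_link/dT_gas = 0.15819
ln(1 - 0.15819) = -0.17221
t = -145.949 / sqrt(3.4) * -0.17221 = 13.630 s

13.630 s


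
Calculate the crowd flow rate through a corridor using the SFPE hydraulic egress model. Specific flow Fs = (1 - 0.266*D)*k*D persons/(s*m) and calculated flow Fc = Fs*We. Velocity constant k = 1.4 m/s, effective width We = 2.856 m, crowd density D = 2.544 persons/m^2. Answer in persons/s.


1 - 0.266*D = 1 - 0.266*2.544 = 0.32330
Fs = 0.32330 * 1.4 * 2.544 = 1.1515 persons/(s*m)
Fc = 1.1515 * 2.856 = 3.2885 persons/s

3.2885 persons/s


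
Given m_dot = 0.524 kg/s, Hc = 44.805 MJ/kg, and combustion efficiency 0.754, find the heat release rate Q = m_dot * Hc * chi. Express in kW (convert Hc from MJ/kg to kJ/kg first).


Hc = 44.805 MJ/kg = 44.805 * 1000 kJ/kg = 44805 kJ/kg
Q = 0.524 kg/s * 44805 kJ/kg * 0.754 = 17702 kW

17702 kW


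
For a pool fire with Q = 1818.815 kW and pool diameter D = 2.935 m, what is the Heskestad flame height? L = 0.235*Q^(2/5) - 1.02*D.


Q^(2/5) = 20.133
0.235 * Q^(2/5) = 4.7313
1.02 * D = 2.9937
L = 1.7376 m

1.7376 m


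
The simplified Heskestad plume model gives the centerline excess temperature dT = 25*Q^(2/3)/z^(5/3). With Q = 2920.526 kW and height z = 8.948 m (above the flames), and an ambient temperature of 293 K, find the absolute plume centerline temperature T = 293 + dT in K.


Q^(2/3) = 204.32
z^(5/3) = 38.566
dT = 25 * 204.32 / 38.566 = 132.45 K
T = 293 + 132.45 = 425.45 K

425.45 K


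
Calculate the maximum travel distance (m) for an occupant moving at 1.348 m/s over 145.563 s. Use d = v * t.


d = 1.348 * 145.563 = 196.22 m

196.22 m


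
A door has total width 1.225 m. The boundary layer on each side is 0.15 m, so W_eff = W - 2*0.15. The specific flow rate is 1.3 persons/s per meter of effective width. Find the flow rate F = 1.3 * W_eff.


W_eff = 1.225 - 0.30 = 0.925 m
F = 1.3 * 0.925 = 1.2025 persons/s

1.2025 persons/s


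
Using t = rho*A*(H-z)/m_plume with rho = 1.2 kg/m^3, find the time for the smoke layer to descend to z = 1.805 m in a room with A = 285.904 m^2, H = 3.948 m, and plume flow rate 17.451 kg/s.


H - z = 2.143 m
t = 1.2 * 285.904 * 2.143 / 17.451 = 42.131 s

42.131 s


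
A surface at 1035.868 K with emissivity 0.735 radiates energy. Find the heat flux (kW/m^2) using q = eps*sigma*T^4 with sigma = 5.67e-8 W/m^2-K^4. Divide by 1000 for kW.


T^4 = 1.1514e+12
q = 0.735 * 5.67e-8 * 1.1514e+12 / 1000 = 47.983 kW/m^2

47.983 kW/m^2


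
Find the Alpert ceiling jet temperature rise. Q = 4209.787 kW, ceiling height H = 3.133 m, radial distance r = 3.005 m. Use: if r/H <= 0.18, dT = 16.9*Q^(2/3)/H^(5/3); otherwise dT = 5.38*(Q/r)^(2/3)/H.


r/H = 3.005 / 3.133 = 0.95914
r/H > 0.18, so dT = 5.38*(Q/r)^(2/3)/H
Q/r = 1400.9
(Q/r)^(2/3) = 125.20
dT = 5.38 * 125.20 / 3.133 = 215.00 K

215.00 K


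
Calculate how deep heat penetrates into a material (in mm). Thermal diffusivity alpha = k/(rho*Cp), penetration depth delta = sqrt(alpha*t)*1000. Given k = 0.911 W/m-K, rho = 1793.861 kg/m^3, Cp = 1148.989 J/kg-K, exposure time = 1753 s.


alpha = 0.911 / (1793.861 * 1148.989) = 4.4199e-07 m^2/s
alpha * t = 0.00077481
delta = sqrt(0.00077481) * 1000 = 27.835 mm

27.835 mm


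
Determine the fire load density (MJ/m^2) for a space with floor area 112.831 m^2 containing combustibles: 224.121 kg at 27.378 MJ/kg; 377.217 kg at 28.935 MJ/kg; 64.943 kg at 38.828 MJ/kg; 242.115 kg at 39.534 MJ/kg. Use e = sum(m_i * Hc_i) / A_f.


Total energy = 224.121*27.378 + 377.217*28.935 + 64.943*38.828 + 242.115*39.534
= 6135.985 + 10914.77 + 2521.607 + 9571.774
= 29144.14 MJ
e = 29144.14 / 112.831 = 258.30 MJ/m^2

258.30 MJ/m^2


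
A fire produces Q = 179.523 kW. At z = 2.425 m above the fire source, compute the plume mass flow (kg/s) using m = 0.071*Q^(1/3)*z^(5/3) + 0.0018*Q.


Q^(1/3) = 5.6412
z^(5/3) = 4.3771
First term = 0.071 * 5.6412 * 4.3771 = 1.7531
Second term = 0.0018 * 179.523 = 0.32314
m = 2.0763 kg/s

2.0763 kg/s


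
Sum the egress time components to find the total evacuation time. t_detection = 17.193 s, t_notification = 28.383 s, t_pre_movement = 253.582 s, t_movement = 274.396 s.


Total = 17.193 + 28.383 + 253.582 + 274.396 = 573.554 s

573.554 s


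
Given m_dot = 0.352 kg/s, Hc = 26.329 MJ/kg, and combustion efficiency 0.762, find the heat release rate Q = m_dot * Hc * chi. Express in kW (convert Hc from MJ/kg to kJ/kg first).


Hc = 26.329 MJ/kg = 26.329 * 1000 kJ/kg = 26329 kJ/kg
Q = 0.352 kg/s * 26329 kJ/kg * 0.762 = 7062.1 kW

7062.1 kW


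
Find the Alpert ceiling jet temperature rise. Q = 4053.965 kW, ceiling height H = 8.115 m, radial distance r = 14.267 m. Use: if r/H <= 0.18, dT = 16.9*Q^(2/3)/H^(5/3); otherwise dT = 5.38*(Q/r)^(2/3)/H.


r/H = 14.267 / 8.115 = 1.7581
r/H > 0.18, so dT = 5.38*(Q/r)^(2/3)/H
Q/r = 284.15
(Q/r)^(2/3) = 43.221
dT = 5.38 * 43.221 / 8.115 = 28.654 K

28.654 K


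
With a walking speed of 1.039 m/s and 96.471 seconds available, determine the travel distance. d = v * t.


d = 1.039 * 96.471 = 100.23 m

100.23 m


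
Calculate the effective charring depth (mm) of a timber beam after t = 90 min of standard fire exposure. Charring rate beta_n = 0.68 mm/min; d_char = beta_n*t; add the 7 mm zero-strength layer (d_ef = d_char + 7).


d_char = 0.68 * 90 = 61.2 mm
d_ef = 61.2 + 1.0*7 = 68.2 mm

68.2 mm


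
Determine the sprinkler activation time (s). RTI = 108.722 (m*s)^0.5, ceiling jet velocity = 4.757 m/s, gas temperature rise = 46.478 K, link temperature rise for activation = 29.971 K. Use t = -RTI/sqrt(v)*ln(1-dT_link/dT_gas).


dT_link/dT_gas = 0.64484
ln(1 - 0.64484) = -1.0352
t = -108.722 / sqrt(4.757) * -1.0352 = 51.603 s

51.603 s


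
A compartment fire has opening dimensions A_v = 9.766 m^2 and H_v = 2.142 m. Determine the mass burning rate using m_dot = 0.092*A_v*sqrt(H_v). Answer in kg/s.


sqrt(H_v) = 1.4636
m_dot = 0.092 * 9.766 * 1.4636 = 1.3150 kg/s

1.3150 kg/s


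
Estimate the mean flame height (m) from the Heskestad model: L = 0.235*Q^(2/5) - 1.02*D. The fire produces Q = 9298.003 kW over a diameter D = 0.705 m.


Q^(2/5) = 38.668
0.235 * Q^(2/5) = 9.0871
1.02 * D = 0.71910
L = 8.3680 m

8.3680 m


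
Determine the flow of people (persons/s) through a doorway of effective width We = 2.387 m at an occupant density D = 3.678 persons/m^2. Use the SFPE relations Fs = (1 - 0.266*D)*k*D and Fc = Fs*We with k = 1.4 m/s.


1 - 0.266*D = 1 - 0.266*3.678 = 0.021652
Fs = 0.021652 * 1.4 * 3.678 = 0.11149 persons/(s*m)
Fc = 0.11149 * 2.387 = 0.26613 persons/s

0.26613 persons/s


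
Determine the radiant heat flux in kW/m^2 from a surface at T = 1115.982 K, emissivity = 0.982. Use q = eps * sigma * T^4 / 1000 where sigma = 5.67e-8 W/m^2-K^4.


T^4 = 1.5511e+12
q = 0.982 * 5.67e-8 * 1.5511e+12 / 1000 = 86.362 kW/m^2

86.362 kW/m^2


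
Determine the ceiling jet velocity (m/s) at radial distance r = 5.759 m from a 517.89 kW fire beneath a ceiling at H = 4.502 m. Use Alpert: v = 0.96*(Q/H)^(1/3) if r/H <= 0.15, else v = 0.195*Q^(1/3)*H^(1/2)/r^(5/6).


r/H = 5.759 / 4.502 = 1.2792
r/H > 0.15, so v = 0.195*Q^(1/3)*H^(1/2)/r^(5/6)
Q^(1/3) = 8.0306
H^(1/2) = 2.1218
r^(5/6) = 4.3015
v = 0.195 * 8.0306 * 2.1218 / 4.3015 = 0.77243 m/s

0.77243 m/s


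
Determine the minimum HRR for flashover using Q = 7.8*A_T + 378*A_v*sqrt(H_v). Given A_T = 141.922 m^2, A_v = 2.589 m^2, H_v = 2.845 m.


7.8*A_T = 1107.0
sqrt(H_v) = 1.6867
378*A_v*sqrt(H_v) = 1650.7
Q = 1107.0 + 1650.7 = 2757.7 kW

2757.7 kW


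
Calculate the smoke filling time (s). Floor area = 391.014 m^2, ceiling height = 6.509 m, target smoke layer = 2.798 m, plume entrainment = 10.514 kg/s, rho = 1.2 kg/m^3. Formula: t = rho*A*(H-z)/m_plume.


H - z = 3.711 m
t = 1.2 * 391.014 * 3.711 / 10.514 = 165.61 s

165.61 s


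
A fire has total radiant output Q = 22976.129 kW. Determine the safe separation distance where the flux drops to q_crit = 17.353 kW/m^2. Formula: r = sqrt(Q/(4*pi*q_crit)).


4*pi*q_crit = 218.06
Q/(4*pi*q_crit) = 105.36
r = sqrt(105.36) = 10.265 m

10.265 m


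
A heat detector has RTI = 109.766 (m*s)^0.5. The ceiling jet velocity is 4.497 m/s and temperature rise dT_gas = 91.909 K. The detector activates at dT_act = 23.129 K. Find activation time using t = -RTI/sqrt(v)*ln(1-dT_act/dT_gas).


dT_act/dT_gas = 0.25165
ln(1 - 0.25165) = -0.28989
t = -109.766 / sqrt(4.497) * -0.28989 = 15.005 s

15.005 s


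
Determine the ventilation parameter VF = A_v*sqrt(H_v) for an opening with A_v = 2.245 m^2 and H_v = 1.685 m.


sqrt(H_v) = 1.2981
VF = 2.245 * 1.2981 = 2.9142 m^(5/2)

2.9142 m^(5/2)


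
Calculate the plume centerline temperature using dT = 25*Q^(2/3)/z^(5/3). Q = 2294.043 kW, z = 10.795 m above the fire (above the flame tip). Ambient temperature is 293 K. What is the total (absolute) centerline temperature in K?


Q^(2/3) = 173.94
z^(5/3) = 52.728
dT = 25 * 173.94 / 52.728 = 82.471 K
T = 293 + 82.471 = 375.47 K

375.47 K


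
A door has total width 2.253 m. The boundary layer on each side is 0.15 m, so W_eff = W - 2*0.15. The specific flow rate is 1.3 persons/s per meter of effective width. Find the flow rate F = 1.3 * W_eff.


W_eff = 2.253 - 0.30 = 1.953 m
F = 1.3 * 1.953 = 2.5389 persons/s

2.5389 persons/s


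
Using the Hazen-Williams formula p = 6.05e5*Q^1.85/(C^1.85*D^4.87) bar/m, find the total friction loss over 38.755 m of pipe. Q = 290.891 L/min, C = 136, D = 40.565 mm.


Q^1.85 = 36133
C^1.85 = 8852.1
D^4.87 = 6.7873e+07
p/m = 0.036384 bar/m
p_total = 0.036384 * 38.755 = 1.4101 bar

1.4101 bar


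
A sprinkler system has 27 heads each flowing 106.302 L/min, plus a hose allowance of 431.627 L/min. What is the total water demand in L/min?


Sprinkler demand = 27 * 106.302 = 2870.154 L/min
Total = 2870.154 + 431.627 = 3301.781 L/min

3301.781 L/min


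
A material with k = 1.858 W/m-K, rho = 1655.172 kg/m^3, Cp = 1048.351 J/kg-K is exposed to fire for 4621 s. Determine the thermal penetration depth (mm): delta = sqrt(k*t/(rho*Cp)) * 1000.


alpha = 1.858 / (1655.172 * 1048.351) = 1.0708e-06 m^2/s
alpha * t = 0.0049480
delta = sqrt(0.0049480) * 1000 = 70.342 mm

70.342 mm


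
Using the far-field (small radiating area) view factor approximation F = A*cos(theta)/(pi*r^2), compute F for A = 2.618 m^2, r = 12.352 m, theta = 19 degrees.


cos(19 deg) = 0.94552
pi*r^2 = 479.32
F = 2.618 * 0.94552 / 479.32 = 0.0051643

0.0051643


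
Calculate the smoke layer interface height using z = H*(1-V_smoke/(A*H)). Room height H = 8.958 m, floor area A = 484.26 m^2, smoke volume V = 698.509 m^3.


V/(A*H) = 0.16102
1 - 0.16102 = 0.83898
z = 8.958 * 0.83898 = 7.5156 m

7.5156 m


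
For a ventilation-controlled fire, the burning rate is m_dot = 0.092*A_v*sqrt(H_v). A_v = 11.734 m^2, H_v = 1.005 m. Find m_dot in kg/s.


sqrt(H_v) = 1.0025
m_dot = 0.092 * 11.734 * 1.0025 = 1.0822 kg/s

1.0822 kg/s


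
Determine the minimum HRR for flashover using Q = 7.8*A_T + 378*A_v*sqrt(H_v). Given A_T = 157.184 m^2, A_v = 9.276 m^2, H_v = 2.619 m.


7.8*A_T = 1226.0
sqrt(H_v) = 1.6183
378*A_v*sqrt(H_v) = 5674.4
Q = 1226.0 + 5674.4 = 6900.4 kW

6900.4 kW


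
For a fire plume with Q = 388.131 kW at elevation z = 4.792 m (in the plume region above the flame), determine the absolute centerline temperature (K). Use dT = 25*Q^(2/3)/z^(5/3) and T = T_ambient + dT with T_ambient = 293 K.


Q^(2/3) = 53.209
z^(5/3) = 13.621
dT = 25 * 53.209 / 13.621 = 97.663 K
T = 293 + 97.663 = 390.66 K

390.66 K


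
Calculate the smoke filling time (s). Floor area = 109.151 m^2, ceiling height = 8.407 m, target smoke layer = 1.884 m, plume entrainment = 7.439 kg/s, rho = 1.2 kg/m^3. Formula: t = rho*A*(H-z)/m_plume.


H - z = 6.523 m
t = 1.2 * 109.151 * 6.523 / 7.439 = 114.85 s

114.85 s


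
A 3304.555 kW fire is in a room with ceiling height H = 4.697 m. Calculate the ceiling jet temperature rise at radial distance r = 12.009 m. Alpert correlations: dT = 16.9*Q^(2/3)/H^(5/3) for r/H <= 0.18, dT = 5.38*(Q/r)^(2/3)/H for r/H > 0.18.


r/H = 12.009 / 4.697 = 2.5567
r/H > 0.18, so dT = 5.38*(Q/r)^(2/3)/H
Q/r = 275.17
(Q/r)^(2/3) = 42.306
dT = 5.38 * 42.306 / 4.697 = 48.458 K

48.458 K


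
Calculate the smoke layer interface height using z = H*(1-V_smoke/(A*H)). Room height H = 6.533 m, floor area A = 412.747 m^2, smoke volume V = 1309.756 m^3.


V/(A*H) = 0.48573
1 - 0.48573 = 0.51427
z = 6.533 * 0.51427 = 3.3597 m

3.3597 m


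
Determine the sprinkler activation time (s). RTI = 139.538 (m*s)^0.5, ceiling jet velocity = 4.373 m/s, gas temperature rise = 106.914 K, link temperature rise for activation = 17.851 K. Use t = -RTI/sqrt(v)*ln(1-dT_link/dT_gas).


dT_link/dT_gas = 0.16697
ln(1 - 0.16697) = -0.18268
t = -139.538 / sqrt(4.373) * -0.18268 = 12.190 s

12.190 s


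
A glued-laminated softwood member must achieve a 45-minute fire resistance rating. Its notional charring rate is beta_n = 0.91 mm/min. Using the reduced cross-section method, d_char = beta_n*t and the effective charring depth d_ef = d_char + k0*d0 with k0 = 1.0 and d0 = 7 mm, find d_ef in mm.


d_char = 0.91 * 45 = 40.95 mm
d_ef = 40.95 + 1.0*7 = 47.95 mm

47.95 mm


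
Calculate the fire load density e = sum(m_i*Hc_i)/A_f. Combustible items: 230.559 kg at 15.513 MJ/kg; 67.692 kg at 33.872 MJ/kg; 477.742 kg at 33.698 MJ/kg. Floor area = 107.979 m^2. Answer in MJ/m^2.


Total energy = 230.559*15.513 + 67.692*33.872 + 477.742*33.698
= 3576.662 + 2292.863 + 16098.95
= 21968.48 MJ
e = 21968.48 / 107.979 = 203.45 MJ/m^2

203.45 MJ/m^2


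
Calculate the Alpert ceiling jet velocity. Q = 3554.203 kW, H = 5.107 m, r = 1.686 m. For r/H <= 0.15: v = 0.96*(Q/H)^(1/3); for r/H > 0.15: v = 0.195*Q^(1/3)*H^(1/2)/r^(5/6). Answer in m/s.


r/H = 1.686 / 5.107 = 0.33014
r/H > 0.15, so v = 0.195*Q^(1/3)*H^(1/2)/r^(5/6)
Q^(1/3) = 15.261
H^(1/2) = 2.2599
r^(5/6) = 1.5454
v = 0.195 * 15.261 * 2.2599 / 1.5454 = 4.3516 m/s

4.3516 m/s


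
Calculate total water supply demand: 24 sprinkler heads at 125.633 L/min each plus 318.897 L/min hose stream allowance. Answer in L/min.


Sprinkler demand = 24 * 125.633 = 3015.192 L/min
Total = 3015.192 + 318.897 = 3334.089 L/min

3334.089 L/min


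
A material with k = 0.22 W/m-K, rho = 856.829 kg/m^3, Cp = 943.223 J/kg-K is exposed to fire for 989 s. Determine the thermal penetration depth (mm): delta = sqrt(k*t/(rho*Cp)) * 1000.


alpha = 0.22 / (856.829 * 943.223) = 2.7222e-07 m^2/s
alpha * t = 0.00026922
delta = sqrt(0.00026922) * 1000 = 16.408 mm

16.408 mm


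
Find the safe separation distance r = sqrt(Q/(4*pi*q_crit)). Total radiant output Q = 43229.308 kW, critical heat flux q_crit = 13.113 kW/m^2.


4*pi*q_crit = 164.78
Q/(4*pi*q_crit) = 262.34
r = sqrt(262.34) = 16.197 m

16.197 m


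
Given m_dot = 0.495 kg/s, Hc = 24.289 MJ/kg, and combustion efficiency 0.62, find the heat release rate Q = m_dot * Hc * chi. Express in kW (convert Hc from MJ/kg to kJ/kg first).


Hc = 24.289 MJ/kg = 24.289 * 1000 kJ/kg = 24289 kJ/kg
Q = 0.495 kg/s * 24289 kJ/kg * 0.62 = 7454.3 kW

7454.3 kW


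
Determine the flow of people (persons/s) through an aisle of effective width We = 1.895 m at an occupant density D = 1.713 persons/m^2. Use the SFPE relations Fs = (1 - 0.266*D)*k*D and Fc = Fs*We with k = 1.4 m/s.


1 - 0.266*D = 1 - 0.266*1.713 = 0.54434
Fs = 0.54434 * 1.4 * 1.713 = 1.3054 persons/(s*m)
Fc = 1.3054 * 1.895 = 2.4738 persons/s

2.4738 persons/s


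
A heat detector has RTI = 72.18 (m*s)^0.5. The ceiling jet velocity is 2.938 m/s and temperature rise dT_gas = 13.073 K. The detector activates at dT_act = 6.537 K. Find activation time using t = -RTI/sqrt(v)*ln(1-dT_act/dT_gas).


dT_act/dT_gas = 0.50004
ln(1 - 0.50004) = -0.69322
t = -72.18 / sqrt(2.938) * -0.69322 = 29.192 s

29.192 s


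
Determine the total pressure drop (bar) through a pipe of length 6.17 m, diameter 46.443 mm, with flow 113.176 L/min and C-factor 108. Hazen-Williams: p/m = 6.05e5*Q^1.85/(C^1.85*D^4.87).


Q^1.85 = 6301.5
C^1.85 = 5778.8
D^4.87 = 1.3119e+08
p/m = 0.0050288 bar/m
p_total = 0.0050288 * 6.17 = 0.031028 bar

0.031028 bar


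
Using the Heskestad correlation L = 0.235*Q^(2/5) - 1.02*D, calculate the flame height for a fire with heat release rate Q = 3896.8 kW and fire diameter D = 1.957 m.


Q^(2/5) = 27.308
0.235 * Q^(2/5) = 6.4173
1.02 * D = 1.9961
L = 4.4211 m

4.4211 m


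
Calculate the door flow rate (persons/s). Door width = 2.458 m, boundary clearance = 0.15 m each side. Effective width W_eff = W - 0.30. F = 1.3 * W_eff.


W_eff = 2.458 - 0.30 = 2.158 m
F = 1.3 * 2.158 = 2.8054 persons/s

2.8054 persons/s


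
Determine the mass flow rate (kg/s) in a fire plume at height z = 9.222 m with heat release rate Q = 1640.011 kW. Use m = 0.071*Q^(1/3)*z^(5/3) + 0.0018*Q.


Q^(1/3) = 11.793
z^(5/3) = 40.555
First term = 0.071 * 11.793 * 40.555 = 33.956
Second term = 0.0018 * 1640.011 = 2.9520
m = 36.908 kg/s

36.908 kg/s


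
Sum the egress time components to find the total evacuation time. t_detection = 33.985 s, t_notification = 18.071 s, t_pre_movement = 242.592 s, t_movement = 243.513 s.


Total = 33.985 + 18.071 + 242.592 + 243.513 = 538.161 s

538.161 s


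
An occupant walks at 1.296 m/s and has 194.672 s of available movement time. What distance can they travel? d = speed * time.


d = 1.296 * 194.672 = 252.29 m

252.29 m


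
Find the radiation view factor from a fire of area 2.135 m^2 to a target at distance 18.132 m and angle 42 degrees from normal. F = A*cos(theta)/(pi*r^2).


cos(42 deg) = 0.74314
pi*r^2 = 1032.9
F = 2.135 * 0.74314 / 1032.9 = 0.0015361

0.0015361


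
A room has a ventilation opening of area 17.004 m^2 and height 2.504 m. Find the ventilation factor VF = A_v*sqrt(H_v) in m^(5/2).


sqrt(H_v) = 1.5824
VF = 17.004 * 1.5824 = 26.907 m^(5/2)

26.907 m^(5/2)


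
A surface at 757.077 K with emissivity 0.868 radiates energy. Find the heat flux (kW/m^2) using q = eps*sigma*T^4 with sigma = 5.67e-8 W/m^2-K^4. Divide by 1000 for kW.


T^4 = 3.2852e+11
q = 0.868 * 5.67e-8 * 3.2852e+11 / 1000 = 16.168 kW/m^2

16.168 kW/m^2


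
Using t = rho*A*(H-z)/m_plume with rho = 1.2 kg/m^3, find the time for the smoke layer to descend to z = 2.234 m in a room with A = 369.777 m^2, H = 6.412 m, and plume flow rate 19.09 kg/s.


H - z = 4.178 m
t = 1.2 * 369.777 * 4.178 / 19.09 = 97.114 s

97.114 s


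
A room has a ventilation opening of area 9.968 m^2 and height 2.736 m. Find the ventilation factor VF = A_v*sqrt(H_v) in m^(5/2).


sqrt(H_v) = 1.6541
VF = 9.968 * 1.6541 = 16.488 m^(5/2)

16.488 m^(5/2)


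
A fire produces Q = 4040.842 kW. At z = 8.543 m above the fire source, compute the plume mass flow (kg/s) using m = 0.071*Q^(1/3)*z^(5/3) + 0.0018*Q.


Q^(1/3) = 15.928
z^(5/3) = 35.701
First term = 0.071 * 15.928 * 35.701 = 40.374
Second term = 0.0018 * 4040.842 = 7.2735
m = 47.647 kg/s

47.647 kg/s


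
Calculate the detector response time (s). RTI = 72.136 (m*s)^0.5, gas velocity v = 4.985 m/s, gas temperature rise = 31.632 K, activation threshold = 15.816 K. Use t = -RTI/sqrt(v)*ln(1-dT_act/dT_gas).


dT_act/dT_gas = 0.5
ln(1 - 0.5) = -0.69315
t = -72.136 / sqrt(4.985) * -0.69315 = 22.395 s

22.395 s


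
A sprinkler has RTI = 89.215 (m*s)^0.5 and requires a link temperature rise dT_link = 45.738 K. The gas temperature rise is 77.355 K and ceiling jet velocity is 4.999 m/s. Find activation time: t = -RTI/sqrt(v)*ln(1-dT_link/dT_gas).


dT_link/dT_gas = 0.59127
ln(1 - 0.59127) = -0.89471
t = -89.215 / sqrt(4.999) * -0.89471 = 35.701 s

35.701 s


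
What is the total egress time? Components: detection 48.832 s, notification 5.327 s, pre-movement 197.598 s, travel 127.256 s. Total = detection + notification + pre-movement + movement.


Total = 48.832 + 5.327 + 197.598 + 127.256 = 379.013 s

379.013 s
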